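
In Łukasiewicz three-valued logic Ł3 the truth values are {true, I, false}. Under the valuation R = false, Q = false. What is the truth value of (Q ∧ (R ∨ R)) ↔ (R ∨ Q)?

R ∨ R = false ∨ false = false
Q ∧ (R ∨ R) = false ∧ false = false
R ∨ Q = false ∨ false = false
(Q ∧ (R ∨ R)) ↔ (R ∨ Q) = false ↔ false = true

true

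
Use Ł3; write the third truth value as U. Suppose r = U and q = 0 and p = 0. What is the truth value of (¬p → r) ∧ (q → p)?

U

¬p = ¬0 = 1
¬p → r = 1 → U = U  [min(1, 1−1+½)]
q → p = 0 → 0 = 1
(¬p → r) ∧ (q → p) = U ∧ 1 = U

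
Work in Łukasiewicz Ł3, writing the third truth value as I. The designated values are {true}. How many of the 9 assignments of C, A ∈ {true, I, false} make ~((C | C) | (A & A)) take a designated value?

Designated under: (C=false, A=false).

1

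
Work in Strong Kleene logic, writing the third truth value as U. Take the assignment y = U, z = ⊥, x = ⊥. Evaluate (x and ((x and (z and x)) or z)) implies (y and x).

z and x = ⊥ and ⊥ = ⊥
x and (z and x) = ⊥ and ⊥ = ⊥
(x and (z and x)) or z = ⊥ or ⊥ = ⊥
x and ((x and (z and x)) or z) = ⊥ and ⊥ = ⊥
y and x = U and ⊥ = ⊥
(x and ((x and (z and x)) or z)) implies (y and x) = ⊥ implies ⊥ = ⊤

⊤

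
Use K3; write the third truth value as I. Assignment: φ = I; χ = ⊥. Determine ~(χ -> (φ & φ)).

⊥

φ & φ = I & I = I
χ -> (φ & φ) = ⊥ -> I = ⊤  [~⊥ | I]
~(χ -> (φ & φ)) = ~⊤ = ⊥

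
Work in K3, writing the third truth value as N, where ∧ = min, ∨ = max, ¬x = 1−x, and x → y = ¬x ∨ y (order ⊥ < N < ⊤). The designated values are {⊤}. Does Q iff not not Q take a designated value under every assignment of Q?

No

Countermodel: Q=N gives N, which is not designated.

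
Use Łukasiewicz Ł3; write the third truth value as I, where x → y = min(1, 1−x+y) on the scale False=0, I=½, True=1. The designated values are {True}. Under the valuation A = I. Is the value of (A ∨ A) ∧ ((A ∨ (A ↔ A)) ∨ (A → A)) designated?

A ∨ A = I ∨ I = I
A ↔ A = I ↔ I = True  [1 − |½−½|]
A ∨ (A ↔ A) = I ∨ True = True
A → A = I → I = True
(A ∨ (A ↔ A)) ∨ (A → A) = True ∨ True = True
(A ∨ A) ∧ ((A ∨ (A ↔ A)) ∨ (A → A)) = I ∧ True = I
I ∉ {True}.

No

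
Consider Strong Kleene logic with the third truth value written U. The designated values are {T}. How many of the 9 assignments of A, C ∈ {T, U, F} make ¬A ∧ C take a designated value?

Designated under: (A=F, C=T).

1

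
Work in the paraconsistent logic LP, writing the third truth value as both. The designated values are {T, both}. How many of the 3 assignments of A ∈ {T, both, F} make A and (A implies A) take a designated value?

A=T: T ✓
A=both: both ✓
A=F: F ·

2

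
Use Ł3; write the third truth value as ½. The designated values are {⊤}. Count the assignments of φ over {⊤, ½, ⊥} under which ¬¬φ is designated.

φ=⊤: ⊤ ✓
φ=½: ½ ·
φ=⊥: ⊥ ·

1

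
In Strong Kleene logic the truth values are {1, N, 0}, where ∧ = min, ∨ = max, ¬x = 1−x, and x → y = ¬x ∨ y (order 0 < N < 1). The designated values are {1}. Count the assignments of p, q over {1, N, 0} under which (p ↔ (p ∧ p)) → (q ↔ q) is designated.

6

Of the 9 assignments, 6 give a value in {1}.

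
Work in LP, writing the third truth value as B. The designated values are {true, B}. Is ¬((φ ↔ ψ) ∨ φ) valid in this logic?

Countermodel: φ=true, ψ=true gives false, which is not designated.

No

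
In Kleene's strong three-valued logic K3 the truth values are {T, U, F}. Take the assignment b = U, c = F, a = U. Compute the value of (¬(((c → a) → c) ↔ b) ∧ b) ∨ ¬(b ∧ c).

T

c → a = F → U = T  [¬F ∨ U]
(c → a) → c = T → F = F
((c → a) → c) ↔ b = F ↔ U = U
¬(((c → a) → c) ↔ b) = ¬U = U
¬(((c → a) → c) ↔ b) ∧ b = U ∧ U = U
b ∧ c = U ∧ F = F
¬(b ∧ c) = ¬F = T
(¬(((c → a) → c) ↔ b) ∧ b) ∨ ¬(b ∧ c) = U ∨ T = T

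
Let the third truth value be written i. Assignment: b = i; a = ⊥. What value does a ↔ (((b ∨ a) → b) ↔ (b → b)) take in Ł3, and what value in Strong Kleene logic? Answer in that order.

In Ł3: b ∨ a = i ∨ ⊥ = i
(b ∨ a) → b = i → i = ⊤  [min(1, 1−½+½)]
b → b = i → i = ⊤
((b ∨ a) → b) ↔ (b → b) = ⊤ ↔ ⊤ = ⊤
a ↔ (((b ∨ a) → b) ↔ (b → b)) = ⊥ ↔ ⊤ = ⊥
In Strong Kleene logic: b ∨ a = i ∨ ⊥ = i
(b ∨ a) → b = i → i = i  [¬i ∨ i]
b → b = i → i = i
((b ∨ a) → b) ↔ (b → b) = i ↔ i = i
a ↔ (((b ∨ a) → b) ↔ (b → b)) = ⊥ ↔ i = i
They differ because Ł3 and Strong Kleene logic treat i differently under implication.

⊥; i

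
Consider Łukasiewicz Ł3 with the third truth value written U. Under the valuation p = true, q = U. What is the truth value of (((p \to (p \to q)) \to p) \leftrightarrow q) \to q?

p \to q = true \to U = U  [min(1, 1−1+½)]
p \to (p \to q) = true \to U = U
(p \to (p \to q)) \to p = U \to true = true
((p \to (p \to q)) \to p) \leftrightarrow q = true \leftrightarrow U = U
(((p \to (p \to q)) \to p) \leftrightarrow q) \to q = U \to U = true

true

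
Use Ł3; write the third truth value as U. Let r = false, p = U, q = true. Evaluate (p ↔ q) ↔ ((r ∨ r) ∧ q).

U

p ↔ q = U ↔ true = U  [1 − |½−1|]
r ∨ r = false ∨ false = false
(r ∨ r) ∧ q = false ∧ true = false
(p ↔ q) ↔ ((r ∨ r) ∧ q) = U ↔ false = U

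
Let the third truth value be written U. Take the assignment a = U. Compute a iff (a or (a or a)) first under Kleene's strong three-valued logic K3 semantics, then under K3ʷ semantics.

U; U

In Kleene's strong three-valued logic K3: a or a = U or U = U
a or (a or a) = U or U = U
a iff (a or (a or a)) = U iff U = U
In K3ʷ: a or a = U or U = U
a or (a or a) = U or U = U
a iff (a or (a or a)) = U iff U = U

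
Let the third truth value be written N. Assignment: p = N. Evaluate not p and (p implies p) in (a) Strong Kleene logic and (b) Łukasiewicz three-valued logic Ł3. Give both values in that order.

N; N

In Strong Kleene logic: not p = not N = N
p implies p = N implies N = N  [not N or N]
not p and (p implies p) = N and N = N
In Łukasiewicz three-valued logic Ł3: not p = not N = N
p implies p = N implies N = True
not p and (p implies p) = N and True = N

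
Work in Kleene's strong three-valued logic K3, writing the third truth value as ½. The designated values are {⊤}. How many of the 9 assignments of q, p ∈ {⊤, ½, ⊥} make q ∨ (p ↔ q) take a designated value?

Designated under: (q=⊤, p=⊤); (q=⊤, p=½); (q=⊤, p=⊥); (q=⊥, p=⊥).

4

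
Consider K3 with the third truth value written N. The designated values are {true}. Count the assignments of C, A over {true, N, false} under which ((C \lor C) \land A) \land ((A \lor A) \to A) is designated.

1

Designated under: (C=true, A=true).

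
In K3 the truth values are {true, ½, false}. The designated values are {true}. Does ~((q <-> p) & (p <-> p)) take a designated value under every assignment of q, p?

No

Countermodel: q=true, p=true gives false, which is not designated.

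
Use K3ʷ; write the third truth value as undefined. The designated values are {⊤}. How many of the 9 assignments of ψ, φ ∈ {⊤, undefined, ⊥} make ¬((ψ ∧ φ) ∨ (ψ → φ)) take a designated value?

Designated under: (ψ=⊤, φ=⊥).

1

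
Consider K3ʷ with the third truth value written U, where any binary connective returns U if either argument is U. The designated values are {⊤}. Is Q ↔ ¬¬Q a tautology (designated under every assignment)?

Countermodel: Q=U gives U, which is not designated.

No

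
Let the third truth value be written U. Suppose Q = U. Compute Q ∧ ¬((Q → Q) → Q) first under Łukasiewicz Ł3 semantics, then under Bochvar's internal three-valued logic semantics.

U; U

In Łukasiewicz Ł3: Q → Q = U → U = ⊤  [min(1, 1−½+½)]
(Q → Q) → Q = ⊤ → U = U
¬((Q → Q) → Q) = ¬U = U
Q ∧ ¬((Q → Q) → Q) = U ∧ U = U
In Bochvar's internal three-valued logic: Q → Q = U → U = U  [any arg is the third value ⇒ result is the third value]
(Q → Q) → Q = U → U = U
¬((Q → Q) → Q) = ¬U = U
Q ∧ ¬((Q → Q) → Q) = U ∧ U = U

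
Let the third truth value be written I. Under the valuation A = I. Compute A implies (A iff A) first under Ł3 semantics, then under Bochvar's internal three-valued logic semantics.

⊤; I

In Ł3: A iff A = I iff I = ⊤  [1 − |½−½|]
A implies (A iff A) = I implies ⊤ = ⊤
In Bochvar's internal three-valued logic: A iff A = I iff I = I
A implies (A iff A) = I implies I = I
They differ because Ł3 and Bochvar's internal three-valued logic treat I differently under the binary connectives.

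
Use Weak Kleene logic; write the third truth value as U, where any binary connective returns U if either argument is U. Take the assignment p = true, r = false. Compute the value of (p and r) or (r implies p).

true

p and r = true and false = false
r implies p = false implies true = true
(p and r) or (r implies p) = false or true = true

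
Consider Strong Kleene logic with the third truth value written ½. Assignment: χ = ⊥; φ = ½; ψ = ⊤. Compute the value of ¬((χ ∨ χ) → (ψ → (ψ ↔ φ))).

χ ∨ χ = ⊥ ∨ ⊥ = ⊥
ψ ↔ φ = ⊤ ↔ ½ = ½
ψ → (ψ ↔ φ) = ⊤ → ½ = ½
(χ ∨ χ) → (ψ → (ψ ↔ φ)) = ⊥ → ½ = ⊤
¬((χ ∨ χ) → (ψ → (ψ ↔ φ))) = ¬⊤ = ⊥

⊥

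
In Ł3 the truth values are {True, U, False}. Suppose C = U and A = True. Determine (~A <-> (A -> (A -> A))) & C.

False

~A = ~True = False
A -> A = True -> True = True
A -> (A -> A) = True -> True = True
~A <-> (A -> (A -> A)) = False <-> True = False
(~A <-> (A -> (A -> A))) & C = False & U = False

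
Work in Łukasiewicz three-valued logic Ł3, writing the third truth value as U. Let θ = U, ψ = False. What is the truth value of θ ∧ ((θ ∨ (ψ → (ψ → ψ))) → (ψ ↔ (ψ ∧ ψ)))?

ψ → ψ = False → False = True
ψ → (ψ → ψ) = False → True = True
θ ∨ (ψ → (ψ → ψ)) = U ∨ True = True
ψ ∧ ψ = False ∧ False = False
ψ ↔ (ψ ∧ ψ) = False ↔ False = True
(θ ∨ (ψ → (ψ → ψ))) → (ψ ↔ (ψ ∧ ψ)) = True → True = True
θ ∧ ((θ ∨ (ψ → (ψ → ψ))) → (ψ ↔ (ψ ∧ ψ))) = U ∧ True = U

U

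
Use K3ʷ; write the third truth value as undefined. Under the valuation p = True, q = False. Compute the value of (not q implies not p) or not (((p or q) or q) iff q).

not q = not False = True
not p = not True = False
not q implies not p = True implies False = False
p or q = True or False = True
(p or q) or q = True or False = True
((p or q) or q) iff q = True iff False = False
not (((p or q) or q) iff q) = not False = True
(not q implies not p) or not (((p or q) or q) iff q) = False or True = True

True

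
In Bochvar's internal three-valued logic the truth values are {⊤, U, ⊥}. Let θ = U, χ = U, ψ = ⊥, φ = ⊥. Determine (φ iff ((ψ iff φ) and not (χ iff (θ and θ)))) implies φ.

ψ iff φ = ⊥ iff ⊥ = ⊤
θ and θ = U and U = U
χ iff (θ and θ) = U iff U = U
not (χ iff (θ and θ)) = not U = U
(ψ iff φ) and not (χ iff (θ and θ)) = ⊤ and U = U
φ iff ((ψ iff φ) and not (χ iff (θ and θ))) = ⊥ iff U = U
(φ iff ((ψ iff φ) and not (χ iff (θ and θ)))) implies φ = U implies ⊥ = U

U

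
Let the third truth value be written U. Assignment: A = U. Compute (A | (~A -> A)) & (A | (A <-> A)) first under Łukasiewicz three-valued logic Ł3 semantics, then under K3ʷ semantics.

In Łukasiewicz three-valued logic Ł3: ~A = ~U = U
~A -> A = U -> U = T  [min(1, 1−½+½)]
A | (~A -> A) = U | T = T
A <-> A = U <-> U = T
A | (A <-> A) = U | T = T
(A | (~A -> A)) & (A | (A <-> A)) = T & T = T
In K3ʷ: ~A = ~U = U
~A -> A = U -> U = U  [any arg is the third value ⇒ result is the third value]
A | (~A -> A) = U | U = U
A <-> A = U <-> U = U
A | (A <-> A) = U | U = U
(A | (~A -> A)) & (A | (A <-> A)) = U & U = U
They differ because Łukasiewicz three-valued logic Ł3 and K3ʷ treat U differently under the binary connectives.

T; U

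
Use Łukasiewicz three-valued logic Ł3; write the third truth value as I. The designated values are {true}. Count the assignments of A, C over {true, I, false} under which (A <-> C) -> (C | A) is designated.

Of the 9 assignments, 7 give a value in {true}.

7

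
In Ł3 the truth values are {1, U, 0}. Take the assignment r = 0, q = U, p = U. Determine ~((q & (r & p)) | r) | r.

1

r & p = 0 & U = 0
q & (r & p) = U & 0 = 0
(q & (r & p)) | r = 0 | 0 = 0
~((q & (r & p)) | r) = ~0 = 1
~((q & (r & p)) | r) | r = 1 | 0 = 1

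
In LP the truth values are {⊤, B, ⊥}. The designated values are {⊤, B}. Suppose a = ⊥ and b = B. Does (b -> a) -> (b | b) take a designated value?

Yes

b -> a = B -> ⊥ = B  [~B | ⊥]
b | b = B | B = B
(b -> a) -> (b | b) = B -> B = B
B ∈ {⊤, B}.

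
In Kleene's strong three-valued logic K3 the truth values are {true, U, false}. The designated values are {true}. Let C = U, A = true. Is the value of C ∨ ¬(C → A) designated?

C → A = U → true = true  [¬U ∨ true]
¬(C → A) = ¬true = false
C ∨ ¬(C → A) = U ∨ false = U
U ∉ {true}.

No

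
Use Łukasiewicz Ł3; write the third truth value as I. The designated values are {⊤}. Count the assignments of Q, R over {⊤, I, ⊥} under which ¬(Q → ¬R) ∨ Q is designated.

Designated under: (Q=⊤, R=⊤); (Q=⊤, R=I); (Q=⊤, R=⊥).

3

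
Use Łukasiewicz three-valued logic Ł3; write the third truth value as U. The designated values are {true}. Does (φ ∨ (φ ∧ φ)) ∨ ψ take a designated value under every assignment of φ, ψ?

No

Countermodel: φ=U, ψ=U gives U, which is not designated.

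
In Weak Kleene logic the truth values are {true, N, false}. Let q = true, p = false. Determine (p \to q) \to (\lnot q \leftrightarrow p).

p \to q = false \to true = true
\lnot q = \lnot true = false
\lnot q \leftrightarrow p = false \leftrightarrow false = true
(p \to q) \to (\lnot q \leftrightarrow p) = true \to true = true

true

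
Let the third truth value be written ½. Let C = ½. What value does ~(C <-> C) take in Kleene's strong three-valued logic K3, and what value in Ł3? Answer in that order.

½; 0

In Kleene's strong three-valued logic K3: C <-> C = ½ <-> ½ = ½
~(C <-> C) = ~½ = ½
In Ł3: C <-> C = ½ <-> ½ = 1  [1 − |½−½|]
~(C <-> C) = ~1 = 0
They differ because Kleene's strong three-valued logic K3 and Ł3 treat ½ differently under implication.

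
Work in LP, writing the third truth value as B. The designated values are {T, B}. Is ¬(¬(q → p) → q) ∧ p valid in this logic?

No

Countermodel: q=T, p=T gives F, which is not designated.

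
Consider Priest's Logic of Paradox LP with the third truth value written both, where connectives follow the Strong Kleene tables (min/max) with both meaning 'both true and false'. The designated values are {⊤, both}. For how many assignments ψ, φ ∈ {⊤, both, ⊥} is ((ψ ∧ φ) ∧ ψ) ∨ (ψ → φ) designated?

8

Of the 9 assignments, 8 give a value in {⊤, both}.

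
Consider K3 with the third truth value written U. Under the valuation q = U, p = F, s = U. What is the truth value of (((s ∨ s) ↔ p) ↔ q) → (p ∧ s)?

s ∨ s = U ∨ U = U
(s ∨ s) ↔ p = U ↔ F = U
((s ∨ s) ↔ p) ↔ q = U ↔ U = U
p ∧ s = F ∧ U = F
(((s ∨ s) ↔ p) ↔ q) → (p ∧ s) = U → F = U  [¬U ∨ F]

U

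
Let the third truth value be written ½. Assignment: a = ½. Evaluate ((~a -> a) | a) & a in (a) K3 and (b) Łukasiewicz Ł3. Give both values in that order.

½; ½

In K3: ~a = ~½ = ½
~a -> a = ½ -> ½ = ½  [~½ | ½]
(~a -> a) | a = ½ | ½ = ½
((~a -> a) | a) & a = ½ & ½ = ½
In Łukasiewicz Ł3: ~a = ~½ = ½
~a -> a = ½ -> ½ = 1  [min(1, 1−½+½)]
(~a -> a) | a = 1 | ½ = 1
((~a -> a) | a) & a = 1 & ½ = ½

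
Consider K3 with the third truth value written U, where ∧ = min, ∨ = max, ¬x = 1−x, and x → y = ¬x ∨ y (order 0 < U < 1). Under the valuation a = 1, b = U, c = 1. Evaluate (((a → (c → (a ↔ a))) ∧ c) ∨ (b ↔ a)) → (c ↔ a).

1

a ↔ a = 1 ↔ 1 = 1
c → (a ↔ a) = 1 → 1 = 1
a → (c → (a ↔ a)) = 1 → 1 = 1
(a → (c → (a ↔ a))) ∧ c = 1 ∧ 1 = 1
b ↔ a = U ↔ 1 = U
((a → (c → (a ↔ a))) ∧ c) ∨ (b ↔ a) = 1 ∨ U = 1
c ↔ a = 1 ↔ 1 = 1
(((a → (c → (a ↔ a))) ∧ c) ∨ (b ↔ a)) → (c ↔ a) = 1 → 1 = 1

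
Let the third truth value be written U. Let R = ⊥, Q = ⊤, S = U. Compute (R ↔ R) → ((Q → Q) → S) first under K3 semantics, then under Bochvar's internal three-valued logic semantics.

U; U

In K3: R ↔ R = ⊥ ↔ ⊥ = ⊤
Q → Q = ⊤ → ⊤ = ⊤
(Q → Q) → S = ⊤ → U = U  [¬⊤ ∨ U]
(R ↔ R) → ((Q → Q) → S) = ⊤ → U = U
In Bochvar's internal three-valued logic: R ↔ R = ⊥ ↔ ⊥ = ⊤
Q → Q = ⊤ → ⊤ = ⊤
(Q → Q) → S = ⊤ → U = U  [any arg is the third value ⇒ result is the third value]
(R ↔ R) → ((Q → Q) → S) = ⊤ → U = U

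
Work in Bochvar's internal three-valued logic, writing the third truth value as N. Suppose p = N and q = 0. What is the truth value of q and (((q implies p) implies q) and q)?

q implies p = 0 implies N = N  [any arg is the third value ⇒ result is the third value]
(q implies p) implies q = N implies 0 = N
((q implies p) implies q) and q = N and 0 = N
q and (((q implies p) implies q) and q) = 0 and N = N

N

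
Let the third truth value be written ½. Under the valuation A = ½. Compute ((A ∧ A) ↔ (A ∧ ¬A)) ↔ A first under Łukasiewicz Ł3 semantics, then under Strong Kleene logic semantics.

½; ½

In Łukasiewicz Ł3: A ∧ A = ½ ∧ ½ = ½
¬A = ¬½ = ½
A ∧ ¬A = ½ ∧ ½ = ½
(A ∧ A) ↔ (A ∧ ¬A) = ½ ↔ ½ = ⊤
((A ∧ A) ↔ (A ∧ ¬A)) ↔ A = ⊤ ↔ ½ = ½
In Strong Kleene logic: A ∧ A = ½ ∧ ½ = ½
¬A = ¬½ = ½
A ∧ ¬A = ½ ∧ ½ = ½
(A ∧ A) ↔ (A ∧ ¬A) = ½ ↔ ½ = ½
((A ∧ A) ↔ (A ∧ ¬A)) ↔ A = ½ ↔ ½ = ½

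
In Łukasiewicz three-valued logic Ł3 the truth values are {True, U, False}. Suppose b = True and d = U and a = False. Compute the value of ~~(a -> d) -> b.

a -> d = False -> U = True  [min(1, 1−0+½)]
~(a -> d) = ~True = False
~~(a -> d) = ~False = True
~~(a -> d) -> b = True -> True = True

True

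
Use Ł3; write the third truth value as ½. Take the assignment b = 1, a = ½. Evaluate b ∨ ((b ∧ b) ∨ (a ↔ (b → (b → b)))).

1

b ∧ b = 1 ∧ 1 = 1
b → b = 1 → 1 = 1
b → (b → b) = 1 → 1 = 1
a ↔ (b → (b → b)) = ½ ↔ 1 = ½
(b ∧ b) ∨ (a ↔ (b → (b → b))) = 1 ∨ ½ = 1
b ∨ ((b ∧ b) ∨ (a ↔ (b → (b → b)))) = 1 ∨ 1 = 1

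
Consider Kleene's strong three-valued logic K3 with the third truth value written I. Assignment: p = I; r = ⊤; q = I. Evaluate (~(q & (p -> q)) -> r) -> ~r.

p -> q = I -> I = I
q & (p -> q) = I & I = I
~(q & (p -> q)) = ~I = I
~(q & (p -> q)) -> r = I -> ⊤ = ⊤
~r = ~⊤ = ⊥
(~(q & (p -> q)) -> r) -> ~r = ⊤ -> ⊥ = ⊥

⊥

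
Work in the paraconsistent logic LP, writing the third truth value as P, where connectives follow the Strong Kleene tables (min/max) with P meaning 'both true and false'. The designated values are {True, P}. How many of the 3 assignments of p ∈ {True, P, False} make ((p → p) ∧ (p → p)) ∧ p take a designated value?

p=True: True ✓
p=P: P ✓
p=False: False ·

2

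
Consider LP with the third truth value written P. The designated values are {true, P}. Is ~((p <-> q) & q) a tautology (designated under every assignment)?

Countermodel: p=true, q=true gives false, which is not designated.

No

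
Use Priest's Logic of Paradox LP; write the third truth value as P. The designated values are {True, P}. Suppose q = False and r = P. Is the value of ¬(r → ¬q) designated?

No

¬q = ¬False = True
r → ¬q = P → True = True
¬(r → ¬q) = ¬True = False
False ∉ {True, P}.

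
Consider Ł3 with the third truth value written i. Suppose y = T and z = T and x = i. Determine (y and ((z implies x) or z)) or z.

z implies x = T implies i = i  [min(1, 1−1+½)]
(z implies x) or z = i or T = T
y and ((z implies x) or z) = T and T = T
(y and ((z implies x) or z)) or z = T or T = T

T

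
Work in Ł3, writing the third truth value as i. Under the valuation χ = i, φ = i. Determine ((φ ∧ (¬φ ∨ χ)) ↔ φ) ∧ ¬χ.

i

¬φ = ¬i = i
¬φ ∨ χ = i ∨ i = i
φ ∧ (¬φ ∨ χ) = i ∧ i = i
(φ ∧ (¬φ ∨ χ)) ↔ φ = i ↔ i = True  [1 − |½−½|]
¬χ = ¬i = i
((φ ∧ (¬φ ∨ χ)) ↔ φ) ∧ ¬χ = True ∧ i = i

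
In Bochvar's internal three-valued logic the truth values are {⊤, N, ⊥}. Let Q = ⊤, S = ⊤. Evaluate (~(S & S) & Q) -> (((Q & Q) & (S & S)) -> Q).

⊤

S & S = ⊤ & ⊤ = ⊤
~(S & S) = ~⊤ = ⊥
~(S & S) & Q = ⊥ & ⊤ = ⊥
Q & Q = ⊤ & ⊤ = ⊤
S & S = ⊤ & ⊤ = ⊤
(Q & Q) & (S & S) = ⊤ & ⊤ = ⊤
((Q & Q) & (S & S)) -> Q = ⊤ -> ⊤ = ⊤
(~(S & S) & Q) -> (((Q & Q) & (S & S)) -> Q) = ⊥ -> ⊤ = ⊤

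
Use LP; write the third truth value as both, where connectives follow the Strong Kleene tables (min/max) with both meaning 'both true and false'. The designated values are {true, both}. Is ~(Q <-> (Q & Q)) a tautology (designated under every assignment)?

Countermodel: Q=true gives false, which is not designated.

No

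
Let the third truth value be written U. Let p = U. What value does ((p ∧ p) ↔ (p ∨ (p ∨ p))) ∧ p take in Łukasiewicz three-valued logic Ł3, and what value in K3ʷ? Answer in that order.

U; U

In Łukasiewicz three-valued logic Ł3: p ∧ p = U ∧ U = U
p ∨ p = U ∨ U = U
p ∨ (p ∨ p) = U ∨ U = U
(p ∧ p) ↔ (p ∨ (p ∨ p)) = U ↔ U = true
((p ∧ p) ↔ (p ∨ (p ∨ p))) ∧ p = true ∧ U = U
In K3ʷ: p ∧ p = U ∧ U = U
p ∨ p = U ∨ U = U
p ∨ (p ∨ p) = U ∨ U = U
(p ∧ p) ↔ (p ∨ (p ∨ p)) = U ↔ U = U
((p ∧ p) ↔ (p ∨ (p ∨ p))) ∧ p = U ∧ U = U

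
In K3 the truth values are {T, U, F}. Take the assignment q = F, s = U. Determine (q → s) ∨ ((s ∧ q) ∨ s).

q → s = F → U = T
s ∧ q = U ∧ F = F
(s ∧ q) ∨ s = F ∨ U = U
(q → s) ∨ ((s ∧ q) ∨ s) = T ∨ U = T

T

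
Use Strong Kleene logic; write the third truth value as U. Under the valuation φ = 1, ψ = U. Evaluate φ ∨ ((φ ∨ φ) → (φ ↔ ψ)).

1

φ ∨ φ = 1 ∨ 1 = 1
φ ↔ ψ = 1 ↔ U = U
(φ ∨ φ) → (φ ↔ ψ) = 1 → U = U  [¬1 ∨ U]
φ ∨ ((φ ∨ φ) → (φ ↔ ψ)) = 1 ∨ U = 1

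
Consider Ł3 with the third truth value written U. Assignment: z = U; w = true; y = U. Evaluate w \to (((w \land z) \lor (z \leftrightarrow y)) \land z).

w \land z = true \land U = U
z \leftrightarrow y = U \leftrightarrow U = true
(w \land z) \lor (z \leftrightarrow y) = U \lor true = true
((w \land z) \lor (z \leftrightarrow y)) \land z = true \land U = U
w \to (((w \land z) \lor (z \leftrightarrow y)) \land z) = true \to U = U

U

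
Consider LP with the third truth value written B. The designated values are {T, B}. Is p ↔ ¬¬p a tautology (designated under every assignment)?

Every assignment of p over {T, B, F} gives a value in {T, B}.
In particular, with p=B: p ↔ ¬¬p = B.

Yes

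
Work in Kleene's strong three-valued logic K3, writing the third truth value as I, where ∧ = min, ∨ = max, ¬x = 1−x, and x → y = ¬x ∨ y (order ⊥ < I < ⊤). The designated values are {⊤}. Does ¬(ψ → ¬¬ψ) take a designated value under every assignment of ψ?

Countermodel: ψ=⊤ gives ⊥, which is not designated.

No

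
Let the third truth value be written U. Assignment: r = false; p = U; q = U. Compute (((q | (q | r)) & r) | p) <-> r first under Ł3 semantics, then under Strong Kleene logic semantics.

In Ł3: q | r = U | false = U
q | (q | r) = U | U = U
(q | (q | r)) & r = U & false = false
((q | (q | r)) & r) | p = false | U = U
(((q | (q | r)) & r) | p) <-> r = U <-> false = U
In Strong Kleene logic: q | r = U | false = U
q | (q | r) = U | U = U
(q | (q | r)) & r = U & false = false
((q | (q | r)) & r) | p = false | U = U
(((q | (q | r)) & r) | p) <-> r = U <-> false = U

U; U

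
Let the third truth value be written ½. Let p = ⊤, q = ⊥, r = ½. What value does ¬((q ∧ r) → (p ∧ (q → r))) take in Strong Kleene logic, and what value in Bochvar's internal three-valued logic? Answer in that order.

In Strong Kleene logic: q ∧ r = ⊥ ∧ ½ = ⊥
q → r = ⊥ → ½ = ⊤  [¬⊥ ∨ ½]
p ∧ (q → r) = ⊤ ∧ ⊤ = ⊤
(q ∧ r) → (p ∧ (q → r)) = ⊥ → ⊤ = ⊤
¬((q ∧ r) → (p ∧ (q → r))) = ¬⊤ = ⊥
In Bochvar's internal three-valued logic: q ∧ r = ⊥ ∧ ½ = ½
q → r = ⊥ → ½ = ½  [any arg is the third value ⇒ result is the third value]
p ∧ (q → r) = ⊤ ∧ ½ = ½
(q ∧ r) → (p ∧ (q → r)) = ½ → ½ = ½
¬((q ∧ r) → (p ∧ (q → r))) = ¬½ = ½
They differ because Strong Kleene logic and Bochvar's internal three-valued logic treat ½ differently under the binary connectives.

⊥; ½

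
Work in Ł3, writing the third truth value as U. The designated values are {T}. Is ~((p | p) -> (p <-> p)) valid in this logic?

Countermodel: p=T gives F, which is not designated.

No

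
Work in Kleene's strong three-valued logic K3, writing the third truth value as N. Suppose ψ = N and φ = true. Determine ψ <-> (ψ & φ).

ψ & φ = N & true = N
ψ <-> (ψ & φ) = N <-> N = N

N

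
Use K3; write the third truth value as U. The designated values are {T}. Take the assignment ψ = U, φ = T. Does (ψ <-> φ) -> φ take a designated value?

Yes

ψ <-> φ = U <-> T = U
(ψ <-> φ) -> φ = U -> T = T  [~U | T]
T ∈ {T}.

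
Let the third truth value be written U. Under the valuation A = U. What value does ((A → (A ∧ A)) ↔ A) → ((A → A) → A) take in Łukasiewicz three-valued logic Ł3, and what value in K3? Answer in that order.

1; U

In Łukasiewicz three-valued logic Ł3: A ∧ A = U ∧ U = U
A → (A ∧ A) = U → U = 1  [min(1, 1−½+½)]
(A → (A ∧ A)) ↔ A = 1 ↔ U = U
A → A = U → U = 1
(A → A) → A = 1 → U = U
((A → (A ∧ A)) ↔ A) → ((A → A) → A) = U → U = 1
In K3: A ∧ A = U ∧ U = U
A → (A ∧ A) = U → U = U  [¬U ∨ U]
(A → (A ∧ A)) ↔ A = U ↔ U = U
A → A = U → U = U
(A → A) → A = U → U = U
((A → (A ∧ A)) ↔ A) → ((A → A) → A) = U → U = U
They differ because Łukasiewicz three-valued logic Ł3 and K3 treat U differently under implication.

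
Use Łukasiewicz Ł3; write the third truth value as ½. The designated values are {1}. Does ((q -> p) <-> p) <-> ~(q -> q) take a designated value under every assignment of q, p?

Countermodel: q=1, p=1 gives 0, which is not designated.

No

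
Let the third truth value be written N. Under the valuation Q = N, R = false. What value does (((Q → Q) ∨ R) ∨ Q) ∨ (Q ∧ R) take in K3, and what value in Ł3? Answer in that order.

N; true

In K3: Q → Q = N → N = N  [¬N ∨ N]
(Q → Q) ∨ R = N ∨ false = N
((Q → Q) ∨ R) ∨ Q = N ∨ N = N
Q ∧ R = N ∧ false = false
(((Q → Q) ∨ R) ∨ Q) ∨ (Q ∧ R) = N ∨ false = N
In Ł3: Q → Q = N → N = true  [min(1, 1−½+½)]
(Q → Q) ∨ R = true ∨ false = true
((Q → Q) ∨ R) ∨ Q = true ∨ N = true
Q ∧ R = N ∧ false = false
(((Q → Q) ∨ R) ∨ Q) ∨ (Q ∧ R) = true ∨ false = true
They differ because K3 and Ł3 treat N differently under implication.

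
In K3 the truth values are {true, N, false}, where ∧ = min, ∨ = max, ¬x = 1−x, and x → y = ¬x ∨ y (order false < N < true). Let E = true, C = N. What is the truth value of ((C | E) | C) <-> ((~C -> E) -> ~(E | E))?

false

C | E = N | true = true
(C | E) | C = true | N = true
~C = ~N = N
~C -> E = N -> true = true  [~N | true]
E | E = true | true = true
~(E | E) = ~true = false
(~C -> E) -> ~(E | E) = true -> false = false
((C | E) | C) <-> ((~C -> E) -> ~(E | E)) = true <-> false = false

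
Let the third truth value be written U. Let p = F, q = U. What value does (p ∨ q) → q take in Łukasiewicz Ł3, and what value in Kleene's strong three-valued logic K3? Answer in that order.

T; U

In Łukasiewicz Ł3: p ∨ q = F ∨ U = U
(p ∨ q) → q = U → U = T  [min(1, 1−½+½)]
In Kleene's strong three-valued logic K3: p ∨ q = F ∨ U = U
(p ∨ q) → q = U → U = U  [¬U ∨ U]
They differ because Łukasiewicz Ł3 and Kleene's strong three-valued logic K3 treat U differently under implication.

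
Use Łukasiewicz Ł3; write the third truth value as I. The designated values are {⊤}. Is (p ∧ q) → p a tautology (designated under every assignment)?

Yes

Every assignment of p, q over {⊤, I, ⊥} gives a value in {⊤}.
In particular, with p=I, q=I: (p ∧ q) → p = ⊤.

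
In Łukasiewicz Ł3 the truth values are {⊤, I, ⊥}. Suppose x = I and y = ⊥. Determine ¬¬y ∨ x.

I

¬y = ¬⊥ = ⊤
¬¬y = ¬⊤ = ⊥
¬¬y ∨ x = ⊥ ∨ I = I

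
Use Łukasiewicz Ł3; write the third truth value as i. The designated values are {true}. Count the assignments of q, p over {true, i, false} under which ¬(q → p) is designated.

1

Designated under: (q=true, p=false).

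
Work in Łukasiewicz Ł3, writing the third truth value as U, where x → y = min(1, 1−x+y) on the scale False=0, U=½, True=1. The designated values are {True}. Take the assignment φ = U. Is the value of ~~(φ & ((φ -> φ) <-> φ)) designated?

φ -> φ = U -> U = True
(φ -> φ) <-> φ = True <-> U = U
φ & ((φ -> φ) <-> φ) = U & U = U
~(φ & ((φ -> φ) <-> φ)) = ~U = U
~~(φ & ((φ -> φ) <-> φ)) = ~U = U
U ∉ {True}.

No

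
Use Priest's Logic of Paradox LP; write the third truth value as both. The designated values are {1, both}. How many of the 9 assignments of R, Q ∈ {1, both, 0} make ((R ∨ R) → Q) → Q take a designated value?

Of the 9 assignments, 8 give a value in {1, both}.

8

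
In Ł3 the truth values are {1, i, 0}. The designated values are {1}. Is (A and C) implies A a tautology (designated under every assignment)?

Every assignment of A, C over {1, i, 0} gives a value in {1}.
In particular, with A=i, C=i: (A and C) implies A = 1.

Yes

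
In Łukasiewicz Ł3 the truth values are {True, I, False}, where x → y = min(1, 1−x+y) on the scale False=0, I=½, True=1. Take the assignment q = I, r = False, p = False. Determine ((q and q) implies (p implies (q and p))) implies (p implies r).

q and q = I and I = I
q and p = I and False = False
p implies (q and p) = False implies False = True
(q and q) implies (p implies (q and p)) = I implies True = True  [min(1, 1−½+1)]
p implies r = False implies False = True
((q and q) implies (p implies (q and p))) implies (p implies r) = True implies True = True

True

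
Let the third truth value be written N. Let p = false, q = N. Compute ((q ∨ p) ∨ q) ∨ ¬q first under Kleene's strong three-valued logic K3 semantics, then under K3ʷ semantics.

N; N

In Kleene's strong three-valued logic K3: q ∨ p = N ∨ false = N
(q ∨ p) ∨ q = N ∨ N = N
¬q = ¬N = N
((q ∨ p) ∨ q) ∨ ¬q = N ∨ N = N
In K3ʷ: q ∨ p = N ∨ false = N
(q ∨ p) ∨ q = N ∨ N = N
¬q = ¬N = N
((q ∨ p) ∨ q) ∨ ¬q = N ∨ N = N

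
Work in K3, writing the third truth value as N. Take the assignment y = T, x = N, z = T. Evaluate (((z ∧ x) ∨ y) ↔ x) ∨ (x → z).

z ∧ x = T ∧ N = N
(z ∧ x) ∨ y = N ∨ T = T
((z ∧ x) ∨ y) ↔ x = T ↔ N = N
x → z = N → T = T
(((z ∧ x) ∨ y) ↔ x) ∨ (x → z) = N ∨ T = T

T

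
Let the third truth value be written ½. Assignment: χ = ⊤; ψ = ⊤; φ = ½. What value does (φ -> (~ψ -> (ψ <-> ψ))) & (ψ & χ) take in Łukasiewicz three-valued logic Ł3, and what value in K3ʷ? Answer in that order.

In Łukasiewicz three-valued logic Ł3: ~ψ = ~⊤ = ⊥
ψ <-> ψ = ⊤ <-> ⊤ = ⊤
~ψ -> (ψ <-> ψ) = ⊥ -> ⊤ = ⊤
φ -> (~ψ -> (ψ <-> ψ)) = ½ -> ⊤ = ⊤  [min(1, 1−½+1)]
ψ & χ = ⊤ & ⊤ = ⊤
(φ -> (~ψ -> (ψ <-> ψ))) & (ψ & χ) = ⊤ & ⊤ = ⊤
In K3ʷ: ~ψ = ~⊤ = ⊥
ψ <-> ψ = ⊤ <-> ⊤ = ⊤
~ψ -> (ψ <-> ψ) = ⊥ -> ⊤ = ⊤
φ -> (~ψ -> (ψ <-> ψ)) = ½ -> ⊤ = ½  [any arg is the third value ⇒ result is the third value]
ψ & χ = ⊤ & ⊤ = ⊤
(φ -> (~ψ -> (ψ <-> ψ))) & (ψ & χ) = ½ & ⊤ = ½
They differ because Łukasiewicz three-valued logic Ł3 and K3ʷ treat ½ differently under the binary connectives.

⊤; ½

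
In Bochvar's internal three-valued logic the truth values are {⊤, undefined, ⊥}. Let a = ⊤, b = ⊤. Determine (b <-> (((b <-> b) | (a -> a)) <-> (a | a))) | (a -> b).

⊤

b <-> b = ⊤ <-> ⊤ = ⊤
a -> a = ⊤ -> ⊤ = ⊤
(b <-> b) | (a -> a) = ⊤ | ⊤ = ⊤
a | a = ⊤ | ⊤ = ⊤
((b <-> b) | (a -> a)) <-> (a | a) = ⊤ <-> ⊤ = ⊤
b <-> (((b <-> b) | (a -> a)) <-> (a | a)) = ⊤ <-> ⊤ = ⊤
a -> b = ⊤ -> ⊤ = ⊤
(b <-> (((b <-> b) | (a -> a)) <-> (a | a))) | (a -> b) = ⊤ | ⊤ = ⊤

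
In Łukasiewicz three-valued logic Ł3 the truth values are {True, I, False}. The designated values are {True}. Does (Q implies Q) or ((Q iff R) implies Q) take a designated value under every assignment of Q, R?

Every assignment of Q, R over {True, I, False} gives a value in {True}.
In particular, with Q=I, R=I: (Q implies Q) or ((Q iff R) implies Q) = True.

Yes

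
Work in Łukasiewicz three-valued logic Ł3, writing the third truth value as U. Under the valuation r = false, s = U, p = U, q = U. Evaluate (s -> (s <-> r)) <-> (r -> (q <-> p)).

true

s <-> r = U <-> false = U  [1 − |½−0|]
s -> (s <-> r) = U -> U = true
q <-> p = U <-> U = true
r -> (q <-> p) = false -> true = true
(s -> (s <-> r)) <-> (r -> (q <-> p)) = true <-> true = true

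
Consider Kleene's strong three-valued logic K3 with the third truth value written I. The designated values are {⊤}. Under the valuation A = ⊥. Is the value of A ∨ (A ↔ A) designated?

A ↔ A = ⊥ ↔ ⊥ = ⊤
A ∨ (A ↔ A) = ⊥ ∨ ⊤ = ⊤
⊤ ∈ {⊤}.

Yes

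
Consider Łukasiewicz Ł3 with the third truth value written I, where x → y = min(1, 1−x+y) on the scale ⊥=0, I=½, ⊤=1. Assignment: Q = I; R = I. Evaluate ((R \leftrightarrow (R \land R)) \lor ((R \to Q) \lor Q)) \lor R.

R \land R = I \land I = I
R \leftrightarrow (R \land R) = I \leftrightarrow I = ⊤  [1 − |½−½|]
R \to Q = I \to I = ⊤
(R \to Q) \lor Q = ⊤ \lor I = ⊤
(R \leftrightarrow (R \land R)) \lor ((R \to Q) \lor Q) = ⊤ \lor ⊤ = ⊤
((R \leftrightarrow (R \land R)) \lor ((R \to Q) \lor Q)) \lor R = ⊤ \lor I = ⊤

⊤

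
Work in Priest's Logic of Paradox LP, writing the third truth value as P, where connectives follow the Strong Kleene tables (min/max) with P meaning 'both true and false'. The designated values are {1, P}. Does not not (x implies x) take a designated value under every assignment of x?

Yes

Every assignment of x over {1, P, 0} gives a value in {1, P}.
In particular, with x=P: not not (x implies x) = P.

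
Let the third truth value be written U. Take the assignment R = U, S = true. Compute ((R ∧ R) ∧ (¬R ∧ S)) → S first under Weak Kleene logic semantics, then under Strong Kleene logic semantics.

U; true

In Weak Kleene logic: R ∧ R = U ∧ U = U
¬R = ¬U = U
¬R ∧ S = U ∧ true = U
(R ∧ R) ∧ (¬R ∧ S) = U ∧ U = U
((R ∧ R) ∧ (¬R ∧ S)) → S = U → true = U
In Strong Kleene logic: R ∧ R = U ∧ U = U
¬R = ¬U = U
¬R ∧ S = U ∧ true = U
(R ∧ R) ∧ (¬R ∧ S) = U ∧ U = U
((R ∧ R) ∧ (¬R ∧ S)) → S = U → true = true  [¬U ∨ true]
They differ because Weak Kleene logic and Strong Kleene logic treat U differently under the binary connectives.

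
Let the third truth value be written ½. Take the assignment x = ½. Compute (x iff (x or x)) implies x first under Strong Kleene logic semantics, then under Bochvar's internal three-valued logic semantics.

In Strong Kleene logic: x or x = ½ or ½ = ½
x iff (x or x) = ½ iff ½ = ½
(x iff (x or x)) implies x = ½ implies ½ = ½  [not ½ or ½]
In Bochvar's internal three-valued logic: x or x = ½ or ½ = ½
x iff (x or x) = ½ iff ½ = ½
(x iff (x or x)) implies x = ½ implies ½ = ½  [any arg is the third value ⇒ result is the third value]

½; ½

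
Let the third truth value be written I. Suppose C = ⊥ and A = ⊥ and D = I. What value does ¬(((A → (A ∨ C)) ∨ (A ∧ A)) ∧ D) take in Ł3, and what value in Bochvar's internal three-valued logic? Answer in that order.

I; I

In Ł3: A ∨ C = ⊥ ∨ ⊥ = ⊥
A → (A ∨ C) = ⊥ → ⊥ = ⊤
A ∧ A = ⊥ ∧ ⊥ = ⊥
(A → (A ∨ C)) ∨ (A ∧ A) = ⊤ ∨ ⊥ = ⊤
((A → (A ∨ C)) ∨ (A ∧ A)) ∧ D = ⊤ ∧ I = I
¬(((A → (A ∨ C)) ∨ (A ∧ A)) ∧ D) = ¬I = I
In Bochvar's internal three-valued logic: A ∨ C = ⊥ ∨ ⊥ = ⊥
A → (A ∨ C) = ⊥ → ⊥ = ⊤
A ∧ A = ⊥ ∧ ⊥ = ⊥
(A → (A ∨ C)) ∨ (A ∧ A) = ⊤ ∨ ⊥ = ⊤
((A → (A ∨ C)) ∨ (A ∧ A)) ∧ D = ⊤ ∧ I = I
¬(((A → (A ∨ C)) ∨ (A ∧ A)) ∧ D) = ¬I = I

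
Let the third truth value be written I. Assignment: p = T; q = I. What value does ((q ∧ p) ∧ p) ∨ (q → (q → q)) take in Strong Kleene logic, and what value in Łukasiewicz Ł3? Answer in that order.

In Strong Kleene logic: q ∧ p = I ∧ T = I
(q ∧ p) ∧ p = I ∧ T = I
q → q = I → I = I  [¬I ∨ I]
q → (q → q) = I → I = I
((q ∧ p) ∧ p) ∨ (q → (q → q)) = I ∨ I = I
In Łukasiewicz Ł3: q ∧ p = I ∧ T = I
(q ∧ p) ∧ p = I ∧ T = I
q → q = I → I = T  [min(1, 1−½+½)]
q → (q → q) = I → T = T
((q ∧ p) ∧ p) ∨ (q → (q → q)) = I ∨ T = T
They differ because Strong Kleene logic and Łukasiewicz Ł3 treat I differently under implication.

I; T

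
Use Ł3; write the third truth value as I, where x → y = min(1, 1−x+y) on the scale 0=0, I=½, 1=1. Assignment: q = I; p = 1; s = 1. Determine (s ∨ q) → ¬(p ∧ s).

0

s ∨ q = 1 ∨ I = 1
p ∧ s = 1 ∧ 1 = 1
¬(p ∧ s) = ¬1 = 0
(s ∨ q) → ¬(p ∧ s) = 1 → 0 = 0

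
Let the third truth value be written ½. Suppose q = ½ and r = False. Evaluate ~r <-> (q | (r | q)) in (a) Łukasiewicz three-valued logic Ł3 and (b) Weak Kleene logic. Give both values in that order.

½; ½

In Łukasiewicz three-valued logic Ł3: ~r = ~False = True
r | q = False | ½ = ½
q | (r | q) = ½ | ½ = ½
~r <-> (q | (r | q)) = True <-> ½ = ½  [1 − |1−½|]
In Weak Kleene logic: ~r = ~False = True
r | q = False | ½ = ½
q | (r | q) = ½ | ½ = ½
~r <-> (q | (r | q)) = True <-> ½ = ½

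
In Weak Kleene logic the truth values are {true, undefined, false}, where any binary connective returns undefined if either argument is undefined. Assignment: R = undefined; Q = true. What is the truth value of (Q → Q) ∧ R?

Q → Q = true → true = true
(Q → Q) ∧ R = true ∧ undefined = undefined

undefined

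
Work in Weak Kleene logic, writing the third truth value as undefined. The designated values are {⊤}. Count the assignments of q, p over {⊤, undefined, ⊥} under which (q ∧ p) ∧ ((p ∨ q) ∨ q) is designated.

1

Designated under: (q=⊤, p=⊤).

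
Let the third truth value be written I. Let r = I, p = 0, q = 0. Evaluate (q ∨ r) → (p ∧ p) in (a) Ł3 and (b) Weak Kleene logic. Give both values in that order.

In Ł3: q ∨ r = 0 ∨ I = I
p ∧ p = 0 ∧ 0 = 0
(q ∨ r) → (p ∧ p) = I → 0 = I  [min(1, 1−½+0)]
In Weak Kleene logic: q ∨ r = 0 ∨ I = I
p ∧ p = 0 ∧ 0 = 0
(q ∨ r) → (p ∧ p) = I → 0 = I  [any arg is the third value ⇒ result is the third value]

I; I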